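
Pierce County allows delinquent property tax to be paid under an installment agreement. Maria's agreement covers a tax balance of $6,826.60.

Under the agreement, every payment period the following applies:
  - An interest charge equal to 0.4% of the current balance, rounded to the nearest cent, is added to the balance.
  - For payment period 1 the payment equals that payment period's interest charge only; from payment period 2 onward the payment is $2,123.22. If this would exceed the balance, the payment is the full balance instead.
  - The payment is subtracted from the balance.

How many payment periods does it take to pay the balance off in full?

Payment period 1: $6,826.60 +$27.31 interest = $6,853.91; pay $27.31 → $6,826.60
Payment period 2: $6,826.60 +$27.31 interest = $6,853.91; pay $2,123.22 → $4,730.69
Payment period 3: $4,730.69 +$18.92 interest = $4,749.61; pay $2,123.22 → $2,626.39
Payment period 4: $2,626.39 +$10.51 interest = $2,636.90; pay $2,123.22 → $513.68
Payment period 5: $513.68 +$2.05 interest = $515.73; pay $515.73 → $0.00
Balance reaches $0.00 in payment period 5.

5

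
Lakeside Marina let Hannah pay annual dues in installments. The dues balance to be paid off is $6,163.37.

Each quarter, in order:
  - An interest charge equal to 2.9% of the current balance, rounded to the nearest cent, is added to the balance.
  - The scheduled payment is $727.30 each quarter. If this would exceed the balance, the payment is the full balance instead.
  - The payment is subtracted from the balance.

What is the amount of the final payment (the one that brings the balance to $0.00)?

$630.91

Quarter 1: $6,163.37 +$178.74 interest = $6,342.11; pay $727.30 → $5,614.81
Quarter 2: $5,614.81 +$162.83 interest = $5,777.64; pay $727.30 → $5,050.34
Quarter 3: $5,050.34 +$146.46 interest = $5,196.80; pay $727.30 → $4,469.50
Quarter 4: $4,469.50 +$129.62 interest = $4,599.12; pay $727.30 → $3,871.82
Quarter 5: $3,871.82 +$112.28 interest = $3,984.10; pay $727.30 → $3,256.80
Quarter 6: $3,256.80 +$94.45 interest = $3,351.25; pay $727.30 → $2,623.95
Quarter 7: $2,623.95 +$76.09 interest = $2,700.04; pay $727.30 → $1,972.74
Quarter 8: $1,972.74 +$57.21 interest = $2,029.95; pay $727.30 → $1,302.65
Quarter 9: $1,302.65 +$37.78 interest = $1,340.43; pay $727.30 → $613.13
Quarter 10: $613.13 +$17.78 interest = $630.91; pay $630.91 → $0.00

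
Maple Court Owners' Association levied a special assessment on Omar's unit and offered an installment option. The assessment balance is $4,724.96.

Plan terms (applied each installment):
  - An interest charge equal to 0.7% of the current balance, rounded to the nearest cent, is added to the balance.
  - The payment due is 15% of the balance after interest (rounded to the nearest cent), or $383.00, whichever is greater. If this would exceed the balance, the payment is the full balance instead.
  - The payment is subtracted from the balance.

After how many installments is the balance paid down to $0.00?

11

# | Opening | Interest | Payment | End bal
1 | $4,724.96 | $33.07 | $713.70 | $4,044.33
2 | $4,044.33 | $28.31 | $610.90 | $3,461.74
3 | $3,461.74 | $24.23 | $522.90 | $2,963.07
4 | $2,963.07 | $20.74 | $447.57 | $2,536.24
5 | $2,536.24 | $17.75 | $383.10 | $2,170.89
6 | $2,170.89 | $15.20 | $383.00 | $1,803.09
7 | $1,803.09 | $12.62 | $383.00 | $1,432.71
8 | $1,432.71 | $10.03 | $383.00 | $1,059.74
9 | $1,059.74 | $7.42 | $383.00 | $684.16
10 | $684.16 | $4.79 | $383.00 | $305.95
11 | $305.95 | $2.14 | $308.09 | $0.00
Balance reaches $0.00 in installment 11.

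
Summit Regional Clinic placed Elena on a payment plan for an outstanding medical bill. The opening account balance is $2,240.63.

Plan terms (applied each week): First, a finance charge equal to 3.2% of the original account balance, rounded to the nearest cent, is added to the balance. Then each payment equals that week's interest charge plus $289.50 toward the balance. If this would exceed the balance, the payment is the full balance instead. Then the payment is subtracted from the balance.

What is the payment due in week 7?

$361.20

Week 1: opening $2,240.63; interest $71.70 → $2,312.33; payment $361.20; balance $1,951.13
Week 2: opening $1,951.13; interest $71.70 → $2,022.83; payment $361.20; balance $1,661.63
Week 3: opening $1,661.63; interest $71.70 → $1,733.33; payment $361.20; balance $1,372.13
Week 4: opening $1,372.13; interest $71.70 → $1,443.83; payment $361.20; balance $1,082.63
Week 5: opening $1,082.63; interest $71.70 → $1,154.33; payment $361.20; balance $793.13
Week 6: opening $793.13; interest $71.70 → $864.83; payment $361.20; balance $503.63
Week 7: opening $503.63; interest $71.70 → $575.33; payment $361.20; balance $214.13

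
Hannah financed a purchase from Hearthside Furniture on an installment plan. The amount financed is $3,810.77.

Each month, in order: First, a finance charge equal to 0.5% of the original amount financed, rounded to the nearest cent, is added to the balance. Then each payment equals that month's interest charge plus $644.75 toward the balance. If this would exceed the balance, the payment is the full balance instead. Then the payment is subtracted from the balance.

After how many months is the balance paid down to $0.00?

Month 1: opening $3,810.77; interest $19.05 → $3,829.82; payment $663.80; balance $3,166.02
Month 2: opening $3,166.02; interest $19.05 → $3,185.07; payment $663.80; balance $2,521.27
Month 3: opening $2,521.27; interest $19.05 → $2,540.32; payment $663.80; balance $1,876.52
Month 4: opening $1,876.52; interest $19.05 → $1,895.57; payment $663.80; balance $1,231.77
Month 5: opening $1,231.77; interest $19.05 → $1,250.82; payment $663.80; balance $587.02
Month 6: opening $587.02; interest $19.05 → $606.07; payment $606.07; balance $0.00
Balance reaches $0.00 in month 6.

6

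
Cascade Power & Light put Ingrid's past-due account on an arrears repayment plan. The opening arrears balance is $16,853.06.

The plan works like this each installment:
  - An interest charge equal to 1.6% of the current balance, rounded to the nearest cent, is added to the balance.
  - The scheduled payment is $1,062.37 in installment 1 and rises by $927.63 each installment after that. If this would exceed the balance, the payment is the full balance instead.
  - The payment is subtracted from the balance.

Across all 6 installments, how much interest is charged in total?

Installment 1: $16,853.06 +$269.65 interest = $17,122.71; pay $1,062.37 → $16,060.34
Installment 2: $16,060.34 +$256.97 interest = $16,317.31; pay $1,990.00 → $14,327.31
Installment 3: $14,327.31 +$229.24 interest = $14,556.55; pay $2,917.63 → $11,638.92
Installment 4: $11,638.92 +$186.22 interest = $11,825.14; pay $3,845.26 → $7,979.88
Installment 5: $7,979.88 +$127.68 interest = $8,107.56; pay $4,772.89 → $3,334.67
Installment 6: $3,334.67 +$53.35 interest = $3,388.02; pay $3,388.02 → $0.00
Total interest: $269.65 + $256.97 + $229.24 + $186.22 + $127.68 + $53.35 = $1,123.11

$1,123.11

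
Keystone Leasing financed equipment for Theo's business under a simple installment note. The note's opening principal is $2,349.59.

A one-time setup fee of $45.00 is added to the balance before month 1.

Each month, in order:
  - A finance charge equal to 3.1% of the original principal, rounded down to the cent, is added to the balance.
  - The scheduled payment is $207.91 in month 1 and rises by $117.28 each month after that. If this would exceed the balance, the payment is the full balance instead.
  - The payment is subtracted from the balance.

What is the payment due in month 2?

Month 1: opening $2,394.59; interest $72.83 → $2,467.42; payment $207.91; balance $2,259.51
Month 2: opening $2,259.51; interest $72.83 → $2,332.34; payment $325.19; balance $2,007.15

$325.19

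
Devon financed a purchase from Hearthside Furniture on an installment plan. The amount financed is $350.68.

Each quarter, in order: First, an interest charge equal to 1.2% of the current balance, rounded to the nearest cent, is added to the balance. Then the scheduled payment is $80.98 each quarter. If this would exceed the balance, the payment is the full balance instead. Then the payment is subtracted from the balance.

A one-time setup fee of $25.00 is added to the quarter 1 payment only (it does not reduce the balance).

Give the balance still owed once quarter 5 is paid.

$0.00

Quarter 1: $350.68 +$4.21 interest = $354.89; pay $80.98 (+ $25.00 fee) → $273.91
Quarter 2: $273.91 +$3.29 interest = $277.20; pay $80.98 → $196.22
Quarter 3: $196.22 +$2.35 interest = $198.57; pay $80.98 → $117.59
Quarter 4: $117.59 +$1.41 interest = $119.00; pay $80.98 → $38.02
Quarter 5: $38.02 +$0.46 interest = $38.48; pay $38.48 → $0.00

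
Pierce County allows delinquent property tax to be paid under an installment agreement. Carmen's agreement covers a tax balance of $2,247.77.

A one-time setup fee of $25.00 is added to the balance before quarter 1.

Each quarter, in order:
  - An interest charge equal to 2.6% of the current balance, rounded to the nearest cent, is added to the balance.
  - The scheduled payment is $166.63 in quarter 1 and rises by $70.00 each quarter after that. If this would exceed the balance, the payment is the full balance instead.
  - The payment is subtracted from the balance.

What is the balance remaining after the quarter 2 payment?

$1,984.90

Quarter 1: opening $2,272.77; interest $59.09 → $2,331.86; payment $166.63; balance $2,165.23
Quarter 2: opening $2,165.23; interest $56.30 → $2,221.53; payment $236.63; balance $1,984.90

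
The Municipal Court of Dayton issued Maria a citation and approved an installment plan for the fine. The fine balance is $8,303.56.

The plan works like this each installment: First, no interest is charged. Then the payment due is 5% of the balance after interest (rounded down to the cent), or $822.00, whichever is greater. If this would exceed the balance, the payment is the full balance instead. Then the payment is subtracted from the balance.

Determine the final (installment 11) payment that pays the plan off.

$83.56

Installment 1: opening $8,303.56; payment $822.00; balance $7,481.56
Installment 2: opening $7,481.56; payment $822.00; balance $6,659.56
Installment 3: opening $6,659.56; payment $822.00; balance $5,837.56
Installment 4: opening $5,837.56; payment $822.00; balance $5,015.56
Installment 5: opening $5,015.56; payment $822.00; balance $4,193.56
Installment 6: opening $4,193.56; payment $822.00; balance $3,371.56
Installment 7: opening $3,371.56; payment $822.00; balance $2,549.56
Installment 8: opening $2,549.56; payment $822.00; balance $1,727.56
Installment 9: opening $1,727.56; payment $822.00; balance $905.56
Installment 10: opening $905.56; payment $822.00; balance $83.56
Installment 11: opening $83.56; payment $83.56; balance $0.00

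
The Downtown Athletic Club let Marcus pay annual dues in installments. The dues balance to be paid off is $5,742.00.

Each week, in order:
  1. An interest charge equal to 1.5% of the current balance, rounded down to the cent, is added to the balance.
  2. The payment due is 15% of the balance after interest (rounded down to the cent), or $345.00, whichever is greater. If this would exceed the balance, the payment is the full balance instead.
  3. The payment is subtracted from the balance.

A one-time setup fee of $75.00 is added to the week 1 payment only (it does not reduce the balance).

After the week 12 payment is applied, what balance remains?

# | Opening | Interest | Payment | Fee | End bal
1 | $5,742.00 | $86.13 | $874.21 | $75.00 | $4,953.92
2 | $4,953.92 | $74.30 | $754.23 | — | $4,273.99
3 | $4,273.99 | $64.10 | $650.71 | — | $3,687.38
4 | $3,687.38 | $55.31 | $561.40 | — | $3,181.29
5 | $3,181.29 | $47.71 | $484.35 | — | $2,744.65
6 | $2,744.65 | $41.16 | $417.87 | — | $2,367.94
7 | $2,367.94 | $35.51 | $360.51 | — | $2,042.94
8 | $2,042.94 | $30.64 | $345.00 | — | $1,728.58
9 | $1,728.58 | $25.92 | $345.00 | — | $1,409.50
10 | $1,409.50 | $21.14 | $345.00 | — | $1,085.64
11 | $1,085.64 | $16.28 | $345.00 | — | $756.92
12 | $756.92 | $11.35 | $345.00 | — | $423.27

$423.27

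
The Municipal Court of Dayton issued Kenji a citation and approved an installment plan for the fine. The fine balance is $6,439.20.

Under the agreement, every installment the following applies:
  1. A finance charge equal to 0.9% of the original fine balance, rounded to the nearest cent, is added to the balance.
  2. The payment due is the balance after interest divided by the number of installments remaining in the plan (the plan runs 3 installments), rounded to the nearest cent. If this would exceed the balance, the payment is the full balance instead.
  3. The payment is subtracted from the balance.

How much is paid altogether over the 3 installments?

$6,613.05

# | Opening | Interest | Payment | End bal
1 | $6,439.20 | $57.95 | $2,165.72 | $4,331.43
2 | $4,331.43 | $57.95 | $2,194.69 | $2,194.69
3 | $2,194.69 | $57.95 | $2,252.64 | $0.00
Total paid: $6,613.05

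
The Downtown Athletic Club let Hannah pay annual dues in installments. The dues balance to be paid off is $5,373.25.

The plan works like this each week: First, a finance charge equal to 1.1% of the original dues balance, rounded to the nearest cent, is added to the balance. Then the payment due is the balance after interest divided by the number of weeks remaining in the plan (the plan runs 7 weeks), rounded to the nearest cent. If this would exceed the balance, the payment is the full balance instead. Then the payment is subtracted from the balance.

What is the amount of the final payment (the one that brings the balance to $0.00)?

# | Opening | Interest | Payment | End bal
1 | $5,373.25 | $59.11 | $776.05 | $4,656.31
2 | $4,656.31 | $59.11 | $785.90 | $3,929.52
3 | $3,929.52 | $59.11 | $797.73 | $3,190.90
4 | $3,190.90 | $59.11 | $812.50 | $2,437.51
5 | $2,437.51 | $59.11 | $832.21 | $1,664.41
6 | $1,664.41 | $59.11 | $861.76 | $861.76
7 | $861.76 | $59.11 | $920.87 | $0.00

$920.87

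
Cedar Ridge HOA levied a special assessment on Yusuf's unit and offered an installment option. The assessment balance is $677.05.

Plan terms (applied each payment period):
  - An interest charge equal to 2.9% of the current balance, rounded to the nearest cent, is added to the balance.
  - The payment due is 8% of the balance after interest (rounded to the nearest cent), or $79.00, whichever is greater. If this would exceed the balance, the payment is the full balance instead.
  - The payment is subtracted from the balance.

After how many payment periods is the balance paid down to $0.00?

Payment period 1: opening $677.05; interest $19.63 → $696.68; payment $79.00; balance $617.68
Payment period 2: opening $617.68; interest $17.91 → $635.59; payment $79.00; balance $556.59
Payment period 3: opening $556.59; interest $16.14 → $572.73; payment $79.00; balance $493.73
Payment period 4: opening $493.73; interest $14.32 → $508.05; payment $79.00; balance $429.05
Payment period 5: opening $429.05; interest $12.44 → $441.49; payment $79.00; balance $362.49
Payment period 6: opening $362.49; interest $10.51 → $373.00; payment $79.00; balance $294.00
Payment period 7: opening $294.00; interest $8.53 → $302.53; payment $79.00; balance $223.53
Payment period 8: opening $223.53; interest $6.48 → $230.01; payment $79.00; balance $151.01
Payment period 9: opening $151.01; interest $4.38 → $155.39; payment $79.00; balance $76.39
Payment period 10: opening $76.39; interest $2.22 → $78.61; payment $78.61; balance $0.00
Balance reaches $0.00 in payment period 10.

10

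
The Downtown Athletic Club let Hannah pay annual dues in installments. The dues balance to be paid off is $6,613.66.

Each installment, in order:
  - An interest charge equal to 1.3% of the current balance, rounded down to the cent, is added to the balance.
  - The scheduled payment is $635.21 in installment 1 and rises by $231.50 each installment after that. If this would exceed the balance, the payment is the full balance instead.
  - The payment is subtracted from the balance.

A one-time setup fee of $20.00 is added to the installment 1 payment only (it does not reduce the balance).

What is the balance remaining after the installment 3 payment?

$4,246.92

# | Opening | Interest | Payment | Fee | End bal
1 | $6,613.66 | $85.97 | $635.21 | $20.00 | $6,064.42
2 | $6,064.42 | $78.83 | $866.71 | — | $5,276.54
3 | $5,276.54 | $68.59 | $1,098.21 | — | $4,246.92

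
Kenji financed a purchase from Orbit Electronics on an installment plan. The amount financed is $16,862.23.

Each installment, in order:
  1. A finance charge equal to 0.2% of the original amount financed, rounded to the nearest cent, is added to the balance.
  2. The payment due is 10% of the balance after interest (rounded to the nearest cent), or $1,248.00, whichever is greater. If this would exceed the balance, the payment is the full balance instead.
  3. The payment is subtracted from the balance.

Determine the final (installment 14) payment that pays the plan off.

# | Opening | Interest | Payment | End bal
1 | $16,862.23 | $33.72 | $1,689.60 | $15,206.35
2 | $15,206.35 | $33.72 | $1,524.01 | $13,716.06
3 | $13,716.06 | $33.72 | $1,374.98 | $12,374.80
4 | $12,374.80 | $33.72 | $1,248.00 | $11,160.52
5 | $11,160.52 | $33.72 | $1,248.00 | $9,946.24
6 | $9,946.24 | $33.72 | $1,248.00 | $8,731.96
7 | $8,731.96 | $33.72 | $1,248.00 | $7,517.68
8 | $7,517.68 | $33.72 | $1,248.00 | $6,303.40
9 | $6,303.40 | $33.72 | $1,248.00 | $5,089.12
10 | $5,089.12 | $33.72 | $1,248.00 | $3,874.84
11 | $3,874.84 | $33.72 | $1,248.00 | $2,660.56
12 | $2,660.56 | $33.72 | $1,248.00 | $1,446.28
13 | $1,446.28 | $33.72 | $1,248.00 | $232.00
14 | $232.00 | $33.72 | $265.72 | $0.00

$265.72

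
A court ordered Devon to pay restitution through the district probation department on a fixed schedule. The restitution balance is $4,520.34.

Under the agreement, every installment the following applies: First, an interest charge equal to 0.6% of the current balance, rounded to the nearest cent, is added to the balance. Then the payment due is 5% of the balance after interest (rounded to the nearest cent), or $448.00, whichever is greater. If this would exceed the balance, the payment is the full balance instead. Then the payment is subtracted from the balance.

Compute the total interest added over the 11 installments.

# | Opening | Interest | Payment | End bal
1 | $4,520.34 | $27.12 | $448.00 | $4,099.46
2 | $4,099.46 | $24.60 | $448.00 | $3,676.06
3 | $3,676.06 | $22.06 | $448.00 | $3,250.12
4 | $3,250.12 | $19.50 | $448.00 | $2,821.62
5 | $2,821.62 | $16.93 | $448.00 | $2,390.55
6 | $2,390.55 | $14.34 | $448.00 | $1,956.89
7 | $1,956.89 | $11.74 | $448.00 | $1,520.63
8 | $1,520.63 | $9.12 | $448.00 | $1,081.75
9 | $1,081.75 | $6.49 | $448.00 | $640.24
10 | $640.24 | $3.84 | $448.00 | $196.08
11 | $196.08 | $1.18 | $197.26 | $0.00
Total interest: $27.12 + $24.60 + $22.06 + $19.50 + $16.93 + $14.34 + $11.74 + $9.12 + $6.49 + $3.84 + $1.18 = $156.92

$156.92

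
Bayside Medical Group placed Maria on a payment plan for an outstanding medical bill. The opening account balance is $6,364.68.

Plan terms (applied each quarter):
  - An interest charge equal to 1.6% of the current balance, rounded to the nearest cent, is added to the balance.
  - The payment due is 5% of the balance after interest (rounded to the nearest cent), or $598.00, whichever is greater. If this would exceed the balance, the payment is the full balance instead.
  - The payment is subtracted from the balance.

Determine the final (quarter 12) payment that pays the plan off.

# | Opening | Interest | Payment | End bal
1 | $6,364.68 | $101.83 | $598.00 | $5,868.51
2 | $5,868.51 | $93.90 | $598.00 | $5,364.41
3 | $5,364.41 | $85.83 | $598.00 | $4,852.24
4 | $4,852.24 | $77.64 | $598.00 | $4,331.88
5 | $4,331.88 | $69.31 | $598.00 | $3,803.19
6 | $3,803.19 | $60.85 | $598.00 | $3,266.04
7 | $3,266.04 | $52.26 | $598.00 | $2,720.30
8 | $2,720.30 | $43.52 | $598.00 | $2,165.82
9 | $2,165.82 | $34.65 | $598.00 | $1,602.47
10 | $1,602.47 | $25.64 | $598.00 | $1,030.11
11 | $1,030.11 | $16.48 | $598.00 | $448.59
12 | $448.59 | $7.18 | $455.77 | $0.00

$455.77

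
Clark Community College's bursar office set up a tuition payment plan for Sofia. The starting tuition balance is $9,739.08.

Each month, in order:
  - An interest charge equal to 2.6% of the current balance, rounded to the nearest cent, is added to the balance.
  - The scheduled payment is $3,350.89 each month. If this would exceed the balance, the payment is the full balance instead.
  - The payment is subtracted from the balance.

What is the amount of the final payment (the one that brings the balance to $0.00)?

$207.61

Month 1: $9,739.08 +$253.22 interest = $9,992.30; pay $3,350.89 → $6,641.41
Month 2: $6,641.41 +$172.68 interest = $6,814.09; pay $3,350.89 → $3,463.20
Month 3: $3,463.20 +$90.04 interest = $3,553.24; pay $3,350.89 → $202.35
Month 4: $202.35 +$5.26 interest = $207.61; pay $207.61 → $0.00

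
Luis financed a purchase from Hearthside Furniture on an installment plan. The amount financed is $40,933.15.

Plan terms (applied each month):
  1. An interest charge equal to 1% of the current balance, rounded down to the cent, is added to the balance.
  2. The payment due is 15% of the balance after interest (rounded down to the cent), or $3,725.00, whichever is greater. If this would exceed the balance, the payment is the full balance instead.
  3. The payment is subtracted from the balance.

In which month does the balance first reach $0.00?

# | Opening | Interest | Payment | End bal
1 | $40,933.15 | $409.33 | $6,201.37 | $35,141.11
2 | $35,141.11 | $351.41 | $5,323.87 | $30,168.65
3 | $30,168.65 | $301.68 | $4,570.54 | $25,899.79
4 | $25,899.79 | $258.99 | $3,923.81 | $22,234.97
5 | $22,234.97 | $222.34 | $3,725.00 | $18,732.31
6 | $18,732.31 | $187.32 | $3,725.00 | $15,194.63
7 | $15,194.63 | $151.94 | $3,725.00 | $11,621.57
8 | $11,621.57 | $116.21 | $3,725.00 | $8,012.78
9 | $8,012.78 | $80.12 | $3,725.00 | $4,367.90
10 | $4,367.90 | $43.67 | $3,725.00 | $686.57
11 | $686.57 | $6.86 | $693.43 | $0.00
Balance reaches $0.00 in month 11.

11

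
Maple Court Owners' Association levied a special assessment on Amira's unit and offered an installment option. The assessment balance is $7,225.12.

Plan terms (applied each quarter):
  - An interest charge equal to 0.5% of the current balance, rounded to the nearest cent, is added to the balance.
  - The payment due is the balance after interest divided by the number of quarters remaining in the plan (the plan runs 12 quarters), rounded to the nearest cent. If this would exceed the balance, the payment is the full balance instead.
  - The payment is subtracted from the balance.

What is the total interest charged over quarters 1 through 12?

$239.19

# | Opening | Interest | Payment | End bal
1 | $7,225.12 | $36.13 | $605.10 | $6,656.15
2 | $6,656.15 | $33.28 | $608.13 | $6,081.30
3 | $6,081.30 | $30.41 | $611.17 | $5,500.54
4 | $5,500.54 | $27.50 | $614.23 | $4,913.81
5 | $4,913.81 | $24.57 | $617.30 | $4,321.08
6 | $4,321.08 | $21.61 | $620.38 | $3,722.31
7 | $3,722.31 | $18.61 | $623.49 | $3,117.43
8 | $3,117.43 | $15.59 | $626.60 | $2,506.42
9 | $2,506.42 | $12.53 | $629.74 | $1,889.21
10 | $1,889.21 | $9.45 | $632.89 | $1,265.77
11 | $1,265.77 | $6.33 | $636.05 | $636.05
12 | $636.05 | $3.18 | $639.23 | $0.00
Total interest: $36.13 + $33.28 + $30.41 + $27.50 + $24.57 + $21.61 + $18.61 + $15.59 + $12.53 + $9.45 + $6.33 + $3.18 = $239.19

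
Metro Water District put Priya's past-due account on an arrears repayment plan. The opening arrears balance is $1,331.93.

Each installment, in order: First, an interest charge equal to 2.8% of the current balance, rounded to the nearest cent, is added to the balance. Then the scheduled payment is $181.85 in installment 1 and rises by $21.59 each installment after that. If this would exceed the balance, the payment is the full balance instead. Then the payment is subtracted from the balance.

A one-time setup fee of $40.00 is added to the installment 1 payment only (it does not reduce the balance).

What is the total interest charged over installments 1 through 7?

$150.22

Installment 1: opening $1,331.93; interest $37.29 → $1,369.22; payment $181.85 (+ $40.00 fee); balance $1,187.37
Installment 2: opening $1,187.37; interest $33.25 → $1,220.62; payment $203.44; balance $1,017.18
Installment 3: opening $1,017.18; interest $28.48 → $1,045.66; payment $225.03; balance $820.63
Installment 4: opening $820.63; interest $22.98 → $843.61; payment $246.62; balance $596.99
Installment 5: opening $596.99; interest $16.72 → $613.71; payment $268.21; balance $345.50
Installment 6: opening $345.50; interest $9.67 → $355.17; payment $289.80; balance $65.37
Installment 7: opening $65.37; interest $1.83 → $67.20; payment $67.20; balance $0.00
Total interest: $37.29 + $33.25 + $28.48 + $22.98 + $16.72 + $9.67 + $1.83 = $150.22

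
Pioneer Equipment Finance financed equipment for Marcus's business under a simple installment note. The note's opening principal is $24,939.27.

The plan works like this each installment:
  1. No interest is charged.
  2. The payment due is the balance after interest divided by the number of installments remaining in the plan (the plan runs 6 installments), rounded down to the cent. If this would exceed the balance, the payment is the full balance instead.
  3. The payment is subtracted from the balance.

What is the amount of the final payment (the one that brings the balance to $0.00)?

Installment 1: $24,939.27 − $4,156.54 → $20,782.73
Installment 2: $20,782.73 − $4,156.54 → $16,626.19
Installment 3: $16,626.19 − $4,156.54 → $12,469.65
Installment 4: $12,469.65 − $4,156.55 → $8,313.10
Installment 5: $8,313.10 − $4,156.55 → $4,156.55
Installment 6: $4,156.55 − $4,156.55 → $0.00

$4,156.55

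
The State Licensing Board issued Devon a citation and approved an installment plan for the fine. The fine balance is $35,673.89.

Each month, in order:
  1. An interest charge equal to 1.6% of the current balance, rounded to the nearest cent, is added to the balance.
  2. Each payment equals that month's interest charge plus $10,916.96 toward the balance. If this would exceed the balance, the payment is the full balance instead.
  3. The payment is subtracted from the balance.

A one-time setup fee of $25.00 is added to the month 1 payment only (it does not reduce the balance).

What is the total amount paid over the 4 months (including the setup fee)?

Month 1: opening $35,673.89; interest $570.78 → $36,244.67; payment $11,487.74 (+ $25.00 fee); balance $24,756.93
Month 2: opening $24,756.93; interest $396.11 → $25,153.04; payment $11,313.07; balance $13,839.97
Month 3: opening $13,839.97; interest $221.44 → $14,061.41; payment $11,138.40; balance $2,923.01
Month 4: opening $2,923.01; interest $46.77 → $2,969.78; payment $2,969.78; balance $0.00
Total paid: $36,933.99

$36,933.99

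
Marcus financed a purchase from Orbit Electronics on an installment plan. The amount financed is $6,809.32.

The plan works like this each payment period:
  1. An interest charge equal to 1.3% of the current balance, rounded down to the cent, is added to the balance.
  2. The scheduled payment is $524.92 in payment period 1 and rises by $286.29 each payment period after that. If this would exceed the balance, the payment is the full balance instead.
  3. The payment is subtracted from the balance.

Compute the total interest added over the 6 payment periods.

$369.34

Payment period 1: $6,809.32 +$88.52 interest = $6,897.84; pay $524.92 → $6,372.92
Payment period 2: $6,372.92 +$82.84 interest = $6,455.76; pay $811.21 → $5,644.55
Payment period 3: $5,644.55 +$73.37 interest = $5,717.92; pay $1,097.50 → $4,620.42
Payment period 4: $4,620.42 +$60.06 interest = $4,680.48; pay $1,383.79 → $3,296.69
Payment period 5: $3,296.69 +$42.85 interest = $3,339.54; pay $1,670.08 → $1,669.46
Payment period 6: $1,669.46 +$21.70 interest = $1,691.16; pay $1,691.16 → $0.00
Total interest: $88.52 + $82.84 + $73.37 + $60.06 + $42.85 + $21.70 = $369.34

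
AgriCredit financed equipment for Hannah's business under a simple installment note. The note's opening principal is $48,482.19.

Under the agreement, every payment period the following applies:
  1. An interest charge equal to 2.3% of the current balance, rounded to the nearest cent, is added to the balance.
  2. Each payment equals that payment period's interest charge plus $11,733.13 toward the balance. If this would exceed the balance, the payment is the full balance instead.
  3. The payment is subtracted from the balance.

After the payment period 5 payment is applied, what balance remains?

Payment period 1: $48,482.19 +$1,115.09 interest = $49,597.28; pay $12,848.22 → $36,749.06
Payment period 2: $36,749.06 +$845.23 interest = $37,594.29; pay $12,578.36 → $25,015.93
Payment period 3: $25,015.93 +$575.37 interest = $25,591.30; pay $12,308.50 → $13,282.80
Payment period 4: $13,282.80 +$305.50 interest = $13,588.30; pay $12,038.63 → $1,549.67
Payment period 5: $1,549.67 +$35.64 interest = $1,585.31; pay $1,585.31 → $0.00

$0.00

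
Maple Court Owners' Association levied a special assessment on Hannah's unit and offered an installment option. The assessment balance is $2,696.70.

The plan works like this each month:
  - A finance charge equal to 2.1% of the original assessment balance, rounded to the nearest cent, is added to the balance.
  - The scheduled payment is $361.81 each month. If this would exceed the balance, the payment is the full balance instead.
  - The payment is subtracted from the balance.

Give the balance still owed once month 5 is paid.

Month 1: $2,696.70 +$56.63 interest = $2,753.33; pay $361.81 → $2,391.52
Month 2: $2,391.52 +$56.63 interest = $2,448.15; pay $361.81 → $2,086.34
Month 3: $2,086.34 +$56.63 interest = $2,142.97; pay $361.81 → $1,781.16
Month 4: $1,781.16 +$56.63 interest = $1,837.79; pay $361.81 → $1,475.98
Month 5: $1,475.98 +$56.63 interest = $1,532.61; pay $361.81 → $1,170.80

$1,170.80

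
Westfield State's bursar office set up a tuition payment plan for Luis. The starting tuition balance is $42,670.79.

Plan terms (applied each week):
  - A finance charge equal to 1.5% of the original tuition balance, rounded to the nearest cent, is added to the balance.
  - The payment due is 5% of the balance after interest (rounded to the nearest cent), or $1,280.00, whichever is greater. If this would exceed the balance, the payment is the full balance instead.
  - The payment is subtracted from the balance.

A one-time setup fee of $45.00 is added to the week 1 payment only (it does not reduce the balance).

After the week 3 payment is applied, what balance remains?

# | Opening | Interest | Payment | Fee | End bal
1 | $42,670.79 | $640.06 | $2,165.54 | $45.00 | $41,145.31
2 | $41,145.31 | $640.06 | $2,089.27 | — | $39,696.10
3 | $39,696.10 | $640.06 | $2,016.81 | — | $38,319.35

$38,319.35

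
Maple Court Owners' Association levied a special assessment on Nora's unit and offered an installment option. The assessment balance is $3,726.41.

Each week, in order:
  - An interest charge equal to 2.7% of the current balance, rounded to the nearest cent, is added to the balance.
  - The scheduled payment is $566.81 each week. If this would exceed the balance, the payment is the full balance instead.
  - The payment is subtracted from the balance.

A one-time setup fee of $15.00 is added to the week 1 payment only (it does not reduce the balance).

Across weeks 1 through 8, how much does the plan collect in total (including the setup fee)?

$4,174.17

# | Opening | Interest | Payment | Fee | End bal
1 | $3,726.41 | $100.61 | $566.81 | $15.00 | $3,260.21
2 | $3,260.21 | $88.03 | $566.81 | — | $2,781.43
3 | $2,781.43 | $75.10 | $566.81 | — | $2,289.72
4 | $2,289.72 | $61.82 | $566.81 | — | $1,784.73
5 | $1,784.73 | $48.19 | $566.81 | — | $1,266.11
6 | $1,266.11 | $34.18 | $566.81 | — | $733.48
7 | $733.48 | $19.80 | $566.81 | — | $186.47
8 | $186.47 | $5.03 | $191.50 | — | $0.00
Total paid: $4,174.17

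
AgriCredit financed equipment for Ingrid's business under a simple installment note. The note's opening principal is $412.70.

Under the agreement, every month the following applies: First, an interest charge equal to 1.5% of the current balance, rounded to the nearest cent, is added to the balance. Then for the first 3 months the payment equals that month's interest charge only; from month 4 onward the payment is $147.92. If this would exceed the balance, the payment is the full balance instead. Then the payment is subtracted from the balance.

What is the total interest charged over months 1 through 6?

# | Opening | Interest | Payment | End bal
1 | $412.70 | $6.19 | $6.19 | $412.70
2 | $412.70 | $6.19 | $6.19 | $412.70
3 | $412.70 | $6.19 | $6.19 | $412.70
4 | $412.70 | $6.19 | $147.92 | $270.97
5 | $270.97 | $4.06 | $147.92 | $127.11
6 | $127.11 | $1.91 | $129.02 | $0.00
Total interest: $6.19 + $6.19 + $6.19 + $6.19 + $4.06 + $1.91 = $30.73

$30.73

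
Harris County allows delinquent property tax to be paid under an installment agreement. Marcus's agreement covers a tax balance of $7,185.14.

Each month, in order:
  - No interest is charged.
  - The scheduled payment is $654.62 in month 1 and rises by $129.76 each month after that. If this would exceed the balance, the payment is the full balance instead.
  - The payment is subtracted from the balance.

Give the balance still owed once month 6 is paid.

Month 1: opening $7,185.14; payment $654.62; balance $6,530.52
Month 2: opening $6,530.52; payment $784.38; balance $5,746.14
Month 3: opening $5,746.14; payment $914.14; balance $4,832.00
Month 4: opening $4,832.00; payment $1,043.90; balance $3,788.10
Month 5: opening $3,788.10; payment $1,173.66; balance $2,614.44
Month 6: opening $2,614.44; payment $1,303.42; balance $1,311.02

$1,311.02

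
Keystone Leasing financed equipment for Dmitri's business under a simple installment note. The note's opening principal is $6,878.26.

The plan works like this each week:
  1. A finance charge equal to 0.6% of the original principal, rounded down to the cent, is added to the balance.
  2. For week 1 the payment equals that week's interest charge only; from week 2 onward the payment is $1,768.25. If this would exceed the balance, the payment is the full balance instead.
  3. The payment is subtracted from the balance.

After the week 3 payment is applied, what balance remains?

$3,424.28

Week 1: $6,878.26 +$41.26 interest = $6,919.52; pay $41.26 → $6,878.26
Week 2: $6,878.26 +$41.26 interest = $6,919.52; pay $1,768.25 → $5,151.27
Week 3: $5,151.27 +$41.26 interest = $5,192.53; pay $1,768.25 → $3,424.28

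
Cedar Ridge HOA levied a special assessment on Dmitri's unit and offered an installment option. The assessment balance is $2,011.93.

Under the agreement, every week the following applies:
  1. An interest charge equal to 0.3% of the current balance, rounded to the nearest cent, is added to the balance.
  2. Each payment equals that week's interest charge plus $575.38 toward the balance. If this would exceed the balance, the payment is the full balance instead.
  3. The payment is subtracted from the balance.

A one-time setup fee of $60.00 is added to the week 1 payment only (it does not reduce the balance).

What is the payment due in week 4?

# | Opening | Interest | Payment | Fee | End bal
1 | $2,011.93 | $6.04 | $581.42 | $60.00 | $1,436.55
2 | $1,436.55 | $4.31 | $579.69 | — | $861.17
3 | $861.17 | $2.58 | $577.96 | — | $285.79
4 | $285.79 | $0.86 | $286.65 | — | $0.00

$286.65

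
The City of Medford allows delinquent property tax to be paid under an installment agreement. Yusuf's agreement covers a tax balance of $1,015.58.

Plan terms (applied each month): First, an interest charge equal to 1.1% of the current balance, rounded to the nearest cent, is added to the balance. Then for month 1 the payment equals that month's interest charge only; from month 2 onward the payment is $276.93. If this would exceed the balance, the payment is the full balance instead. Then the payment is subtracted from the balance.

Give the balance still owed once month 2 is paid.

$749.82

# | Opening | Interest | Payment | End bal
1 | $1,015.58 | $11.17 | $11.17 | $1,015.58
2 | $1,015.58 | $11.17 | $276.93 | $749.82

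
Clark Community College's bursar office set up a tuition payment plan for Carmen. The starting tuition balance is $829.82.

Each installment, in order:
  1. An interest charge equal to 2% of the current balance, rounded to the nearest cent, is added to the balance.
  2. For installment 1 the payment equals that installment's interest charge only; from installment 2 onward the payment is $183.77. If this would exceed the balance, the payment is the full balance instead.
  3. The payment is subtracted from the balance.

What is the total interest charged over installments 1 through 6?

Installment 1: opening $829.82; interest $16.60 → $846.42; payment $16.60; balance $829.82
Installment 2: opening $829.82; interest $16.60 → $846.42; payment $183.77; balance $662.65
Installment 3: opening $662.65; interest $13.25 → $675.90; payment $183.77; balance $492.13
Installment 4: opening $492.13; interest $9.84 → $501.97; payment $183.77; balance $318.20
Installment 5: opening $318.20; interest $6.36 → $324.56; payment $183.77; balance $140.79
Installment 6: opening $140.79; interest $2.82 → $143.61; payment $143.61; balance $0.00
Total interest: $16.60 + $16.60 + $13.25 + $9.84 + $6.36 + $2.82 = $65.47

$65.47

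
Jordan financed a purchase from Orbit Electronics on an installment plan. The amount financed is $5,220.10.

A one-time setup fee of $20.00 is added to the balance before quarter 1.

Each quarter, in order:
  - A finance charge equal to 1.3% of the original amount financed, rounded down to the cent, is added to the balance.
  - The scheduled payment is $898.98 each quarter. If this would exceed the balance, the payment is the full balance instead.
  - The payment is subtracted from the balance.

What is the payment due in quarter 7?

Quarter 1: opening $5,240.10; interest $67.86 → $5,307.96; payment $898.98; balance $4,408.98
Quarter 2: opening $4,408.98; interest $67.86 → $4,476.84; payment $898.98; balance $3,577.86
Quarter 3: opening $3,577.86; interest $67.86 → $3,645.72; payment $898.98; balance $2,746.74
Quarter 4: opening $2,746.74; interest $67.86 → $2,814.60; payment $898.98; balance $1,915.62
Quarter 5: opening $1,915.62; interest $67.86 → $1,983.48; payment $898.98; balance $1,084.50
Quarter 6: opening $1,084.50; interest $67.86 → $1,152.36; payment $898.98; balance $253.38
Quarter 7: opening $253.38; interest $67.86 → $321.24; payment $321.24; balance $0.00

$321.24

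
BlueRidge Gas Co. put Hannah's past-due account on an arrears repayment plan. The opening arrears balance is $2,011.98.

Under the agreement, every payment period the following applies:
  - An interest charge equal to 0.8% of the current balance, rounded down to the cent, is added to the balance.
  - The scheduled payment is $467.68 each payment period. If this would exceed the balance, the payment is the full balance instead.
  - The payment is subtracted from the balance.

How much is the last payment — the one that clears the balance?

$185.31

Payment period 1: $2,011.98 +$16.09 interest = $2,028.07; pay $467.68 → $1,560.39
Payment period 2: $1,560.39 +$12.48 interest = $1,572.87; pay $467.68 → $1,105.19
Payment period 3: $1,105.19 +$8.84 interest = $1,114.03; pay $467.68 → $646.35
Payment period 4: $646.35 +$5.17 interest = $651.52; pay $467.68 → $183.84
Payment period 5: $183.84 +$1.47 interest = $185.31; pay $185.31 → $0.00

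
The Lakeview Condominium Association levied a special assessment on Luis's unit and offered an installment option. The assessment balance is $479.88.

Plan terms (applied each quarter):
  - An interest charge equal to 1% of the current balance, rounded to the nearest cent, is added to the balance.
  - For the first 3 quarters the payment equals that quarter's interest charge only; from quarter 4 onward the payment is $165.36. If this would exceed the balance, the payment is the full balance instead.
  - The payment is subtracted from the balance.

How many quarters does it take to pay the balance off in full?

Quarter 1: opening $479.88; interest $4.80 → $484.68; payment $4.80; balance $479.88
Quarter 2: opening $479.88; interest $4.80 → $484.68; payment $4.80; balance $479.88
Quarter 3: opening $479.88; interest $4.80 → $484.68; payment $4.80; balance $479.88
Quarter 4: opening $479.88; interest $4.80 → $484.68; payment $165.36; balance $319.32
Quarter 5: opening $319.32; interest $3.19 → $322.51; payment $165.36; balance $157.15
Quarter 6: opening $157.15; interest $1.57 → $158.72; payment $158.72; balance $0.00
Balance reaches $0.00 in quarter 6.

6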